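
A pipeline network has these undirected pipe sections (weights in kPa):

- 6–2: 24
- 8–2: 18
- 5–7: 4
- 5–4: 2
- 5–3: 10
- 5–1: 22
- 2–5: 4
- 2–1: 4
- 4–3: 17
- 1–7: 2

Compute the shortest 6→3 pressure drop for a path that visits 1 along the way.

44 kPa

Best 6 to 1: 6 → 2 → 1 costing 28
Best 1 to 3: 1 → 7 → 5 → 3 costing 16
Total via 1: 28 + 16 = 44 kPa.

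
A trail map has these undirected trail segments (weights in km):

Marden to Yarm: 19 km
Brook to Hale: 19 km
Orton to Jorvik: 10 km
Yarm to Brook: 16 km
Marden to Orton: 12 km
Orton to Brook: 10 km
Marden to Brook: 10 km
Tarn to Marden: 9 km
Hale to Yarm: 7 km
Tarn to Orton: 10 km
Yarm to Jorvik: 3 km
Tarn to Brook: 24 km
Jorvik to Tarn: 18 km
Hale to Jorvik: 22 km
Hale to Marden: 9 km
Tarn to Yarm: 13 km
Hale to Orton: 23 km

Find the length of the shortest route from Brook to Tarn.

Shortest distances from Brook:
Brook: 0
Orton: 10  (via Brook)
Marden: 10  (via Brook)
Yarm: 16  (via Brook)
Hale: 19  (via Brook)
Tarn: 19  (via Marden)
Shortest route: Brook → Marden → Tarn = 19 km.

19 km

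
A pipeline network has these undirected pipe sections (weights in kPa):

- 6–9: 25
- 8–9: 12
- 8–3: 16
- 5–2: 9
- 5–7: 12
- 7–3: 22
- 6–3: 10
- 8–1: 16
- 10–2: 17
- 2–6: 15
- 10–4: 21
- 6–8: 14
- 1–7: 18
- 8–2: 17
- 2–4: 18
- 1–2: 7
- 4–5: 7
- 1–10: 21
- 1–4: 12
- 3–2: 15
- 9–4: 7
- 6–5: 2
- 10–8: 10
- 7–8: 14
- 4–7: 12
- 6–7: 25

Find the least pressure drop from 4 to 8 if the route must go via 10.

31 kPa

Shortest 4→10: 4 → 10 = 21
Best 10 to 8: 10 → 8 costing 10
Total via 10: 21 + 10 = 31 kPa.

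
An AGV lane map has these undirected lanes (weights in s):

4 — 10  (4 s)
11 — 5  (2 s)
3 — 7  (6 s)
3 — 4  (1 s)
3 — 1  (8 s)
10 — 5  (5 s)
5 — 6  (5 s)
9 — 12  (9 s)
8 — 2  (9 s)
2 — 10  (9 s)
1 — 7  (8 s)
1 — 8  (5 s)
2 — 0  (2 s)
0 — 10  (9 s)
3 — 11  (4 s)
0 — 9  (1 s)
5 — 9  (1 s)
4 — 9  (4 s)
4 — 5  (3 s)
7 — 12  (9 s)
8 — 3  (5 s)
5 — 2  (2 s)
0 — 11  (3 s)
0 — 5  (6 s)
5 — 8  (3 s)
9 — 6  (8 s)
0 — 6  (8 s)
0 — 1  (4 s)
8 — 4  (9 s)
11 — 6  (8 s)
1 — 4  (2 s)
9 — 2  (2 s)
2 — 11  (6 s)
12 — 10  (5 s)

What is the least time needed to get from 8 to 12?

13 s

Enumerating some paths:
8–5–9–12: 3+1+9 = 13
8–5–4–10–12: 3+3+4+5 = 15
8–3–4–10–12: 5+1+4+5 = 15
The minimum is 13 s via 8–5–9–12.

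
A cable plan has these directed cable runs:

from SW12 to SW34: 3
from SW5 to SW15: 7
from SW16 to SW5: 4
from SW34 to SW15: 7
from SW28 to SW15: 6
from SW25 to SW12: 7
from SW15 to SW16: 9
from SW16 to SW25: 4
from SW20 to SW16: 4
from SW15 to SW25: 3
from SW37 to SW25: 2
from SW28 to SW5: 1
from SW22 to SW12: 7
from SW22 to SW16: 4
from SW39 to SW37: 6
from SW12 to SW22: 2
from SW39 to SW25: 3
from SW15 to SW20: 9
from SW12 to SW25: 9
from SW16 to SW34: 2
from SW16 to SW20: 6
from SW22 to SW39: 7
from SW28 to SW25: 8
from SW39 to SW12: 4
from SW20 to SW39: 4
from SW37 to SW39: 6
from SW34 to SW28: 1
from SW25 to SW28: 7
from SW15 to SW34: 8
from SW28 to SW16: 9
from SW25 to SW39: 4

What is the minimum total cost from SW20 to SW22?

10

Candidate routes:
SW20 - SW39 - SW12 - SW22: 4+4+2 = 10
SW20 - SW16 - SW25 - SW12 - SW22: 4+4+7+2 = 17
SW20 - SW39 - SW25 - SW12 - SW22: 4+3+7+2 = 16
SW20 - SW16 - SW25 - SW39 - SW12 - SW22: 4+4+4+4+2 = 18
The minimum is 10 via SW20 - SW39 - SW12 - SW22.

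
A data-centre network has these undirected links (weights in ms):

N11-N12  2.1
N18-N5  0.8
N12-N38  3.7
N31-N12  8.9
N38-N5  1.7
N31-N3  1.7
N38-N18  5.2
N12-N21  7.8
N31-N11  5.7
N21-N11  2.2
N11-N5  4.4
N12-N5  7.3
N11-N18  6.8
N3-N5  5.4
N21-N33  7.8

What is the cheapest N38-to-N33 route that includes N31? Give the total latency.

Shortest N38→N31: N38–N5–N3–N31 = 8.8
Best N31 to N33: N31–N11–N21–N33 costing 15.7
Total via N31: 8.8 + 15.7 = 24.5 ms.

24.5 ms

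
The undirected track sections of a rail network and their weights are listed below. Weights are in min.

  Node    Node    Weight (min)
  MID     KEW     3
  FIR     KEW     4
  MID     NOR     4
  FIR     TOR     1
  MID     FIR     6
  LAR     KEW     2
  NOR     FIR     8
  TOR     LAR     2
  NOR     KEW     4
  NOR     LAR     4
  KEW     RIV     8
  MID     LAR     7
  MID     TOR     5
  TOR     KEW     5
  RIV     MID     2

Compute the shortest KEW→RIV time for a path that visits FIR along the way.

12 min

Best KEW to FIR: KEW → FIR costing 4
Best FIR to RIV: FIR → MID → RIV costing 8
Total via FIR: 4 + 8 = 12 min.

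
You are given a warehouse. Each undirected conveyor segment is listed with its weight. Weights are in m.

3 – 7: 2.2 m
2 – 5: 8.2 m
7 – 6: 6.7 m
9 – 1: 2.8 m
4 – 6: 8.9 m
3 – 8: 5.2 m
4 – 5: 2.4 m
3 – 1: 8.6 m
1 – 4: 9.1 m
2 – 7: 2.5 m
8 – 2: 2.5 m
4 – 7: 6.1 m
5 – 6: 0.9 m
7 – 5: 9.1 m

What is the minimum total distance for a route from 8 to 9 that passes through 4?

23 m

Best 8 to 4: 8 → 2 → 7 → 4 costing 11.1
Best 4 to 9: 4 → 1 → 9 costing 11.9
Total via 4: 11.1 + 11.9 = 23 m.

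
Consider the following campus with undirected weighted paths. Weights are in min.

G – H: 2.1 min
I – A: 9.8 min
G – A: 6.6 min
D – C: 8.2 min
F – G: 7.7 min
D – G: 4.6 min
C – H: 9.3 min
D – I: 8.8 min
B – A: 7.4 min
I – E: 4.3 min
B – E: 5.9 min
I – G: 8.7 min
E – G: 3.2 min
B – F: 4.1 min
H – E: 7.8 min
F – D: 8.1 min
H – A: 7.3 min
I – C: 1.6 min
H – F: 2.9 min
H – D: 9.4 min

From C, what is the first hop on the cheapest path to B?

Candidate routes:
C → H → F → B: 9.3+2.9+4.1 = 16.3
C → I → E → B: 1.6+4.3+5.9 = 11.8
C → I → E → G → H → F → B: 1.6+4.3+3.2+2.1+2.9+4.1 = 18.2
The minimum is 11.8 min via C → I → E → B.
So from C the first move is to I.

I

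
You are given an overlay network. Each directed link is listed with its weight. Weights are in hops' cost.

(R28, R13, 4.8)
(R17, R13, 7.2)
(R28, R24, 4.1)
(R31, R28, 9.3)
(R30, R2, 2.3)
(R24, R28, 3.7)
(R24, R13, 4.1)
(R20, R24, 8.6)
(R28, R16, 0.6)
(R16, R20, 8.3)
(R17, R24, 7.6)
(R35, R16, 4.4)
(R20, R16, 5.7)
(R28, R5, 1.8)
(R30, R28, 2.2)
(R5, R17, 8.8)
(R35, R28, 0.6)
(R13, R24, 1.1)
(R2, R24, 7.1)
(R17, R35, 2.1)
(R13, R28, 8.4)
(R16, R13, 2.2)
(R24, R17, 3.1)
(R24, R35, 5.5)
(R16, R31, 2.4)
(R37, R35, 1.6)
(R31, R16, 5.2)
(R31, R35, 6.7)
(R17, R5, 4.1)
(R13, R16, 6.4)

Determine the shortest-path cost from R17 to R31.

5.7 hops' cost

Running Dijkstra from R17:
R17: 0
R35: 2.1  (via R17)
R28: 2.7  (via R35)
R16: 3.3  (via R28)
R5: 4.1  (via R17)
R13: 5.5  (via R16)
R31: 5.7  (via R16)
Shortest route: R17–R35–R28–R16–R31 = 5.7 hops' cost.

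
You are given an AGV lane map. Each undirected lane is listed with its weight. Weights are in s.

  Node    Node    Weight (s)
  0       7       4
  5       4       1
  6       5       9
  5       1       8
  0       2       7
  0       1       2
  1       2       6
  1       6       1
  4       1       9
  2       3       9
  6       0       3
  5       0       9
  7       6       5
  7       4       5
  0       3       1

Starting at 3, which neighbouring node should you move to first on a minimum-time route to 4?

0

Compare a few routes:
3 → 0 → 5 → 4: 1+9+1 = 11
3 → 0 → 1 → 4: 1+2+9 = 12
3 → 0 → 7 → 4: 1+4+5 = 10
The minimum is 10 s via 3 → 0 → 7 → 4.
So from 3 the first move is to 0.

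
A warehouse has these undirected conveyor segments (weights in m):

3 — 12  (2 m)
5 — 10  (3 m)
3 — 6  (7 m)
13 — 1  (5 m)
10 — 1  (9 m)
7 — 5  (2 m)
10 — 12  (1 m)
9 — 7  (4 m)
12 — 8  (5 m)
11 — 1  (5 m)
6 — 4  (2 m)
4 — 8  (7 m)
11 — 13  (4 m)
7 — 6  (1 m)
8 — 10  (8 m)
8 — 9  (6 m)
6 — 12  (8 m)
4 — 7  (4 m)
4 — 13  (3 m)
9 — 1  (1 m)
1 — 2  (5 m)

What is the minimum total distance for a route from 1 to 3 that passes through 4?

Best 1 to 4: 1 → 13 → 4 costing 8
Shortest 4→3: 4 → 6 → 3 = 9
Total via 4: 8 + 9 = 17 m.

17 m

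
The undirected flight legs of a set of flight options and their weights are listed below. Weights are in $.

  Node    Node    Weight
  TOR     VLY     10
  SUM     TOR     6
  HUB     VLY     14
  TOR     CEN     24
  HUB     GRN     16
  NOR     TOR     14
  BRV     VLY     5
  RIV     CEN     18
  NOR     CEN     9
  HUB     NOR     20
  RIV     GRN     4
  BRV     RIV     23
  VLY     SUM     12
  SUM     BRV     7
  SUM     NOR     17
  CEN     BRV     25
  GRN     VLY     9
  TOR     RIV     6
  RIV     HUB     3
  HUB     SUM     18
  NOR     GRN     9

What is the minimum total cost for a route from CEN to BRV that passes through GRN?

$32

Best CEN to GRN: CEN–NOR–GRN costing 18
Best GRN to BRV: GRN–VLY–BRV costing 14
Total via GRN: 18 + 14 = $32.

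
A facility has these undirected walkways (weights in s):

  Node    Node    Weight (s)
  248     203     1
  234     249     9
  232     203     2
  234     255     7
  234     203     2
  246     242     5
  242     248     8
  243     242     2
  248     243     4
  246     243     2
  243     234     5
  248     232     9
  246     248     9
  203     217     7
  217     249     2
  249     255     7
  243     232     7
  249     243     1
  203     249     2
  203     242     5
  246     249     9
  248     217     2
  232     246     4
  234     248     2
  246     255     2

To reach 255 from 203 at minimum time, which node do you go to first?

Candidate routes:
203 - 248 - 243 - 246 - 255: 1+4+2+2 = 9
203 - 232 - 246 - 255: 2+4+2 = 8
203 - 249 - 255: 2+7 = 9
203 - 249 - 243 - 246 - 255: 2+1+2+2 = 7
The minimum is 7 s via 203 - 249 - 243 - 246 - 255.
So from 203 the first move is to 249.

249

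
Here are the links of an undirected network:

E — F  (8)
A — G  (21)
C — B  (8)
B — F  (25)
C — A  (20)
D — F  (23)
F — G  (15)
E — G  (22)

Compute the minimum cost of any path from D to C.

56

Shortest distances from D:
D: 0
F: 23  (via D)
E: 31  (via F)
G: 38  (via F)
B: 48  (via F)
C: 56  (via B)
Shortest route: D–F–B–C = 56.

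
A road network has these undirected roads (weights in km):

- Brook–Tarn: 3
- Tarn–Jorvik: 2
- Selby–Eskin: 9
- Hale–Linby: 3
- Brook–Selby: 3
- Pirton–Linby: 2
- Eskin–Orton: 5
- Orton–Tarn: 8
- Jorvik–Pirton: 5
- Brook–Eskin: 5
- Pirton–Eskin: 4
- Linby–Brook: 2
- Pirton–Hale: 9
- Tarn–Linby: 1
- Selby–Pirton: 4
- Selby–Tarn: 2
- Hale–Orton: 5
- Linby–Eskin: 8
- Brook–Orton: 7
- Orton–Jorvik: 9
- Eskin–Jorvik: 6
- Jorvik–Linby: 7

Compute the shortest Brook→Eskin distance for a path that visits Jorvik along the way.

11 km

Shortest Brook→Jorvik: Brook–Tarn–Jorvik = 5
Best Jorvik to Eskin: Jorvik–Eskin costing 6
Total via Jorvik: 5 + 6 = 11 km.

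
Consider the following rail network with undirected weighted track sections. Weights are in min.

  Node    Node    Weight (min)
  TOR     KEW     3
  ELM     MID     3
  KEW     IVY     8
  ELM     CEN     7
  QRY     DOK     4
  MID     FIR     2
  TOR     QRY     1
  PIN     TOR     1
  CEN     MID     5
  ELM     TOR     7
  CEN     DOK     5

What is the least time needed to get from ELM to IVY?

Shortest distances from ELM:
ELM: 0
MID: 3  (via ELM)
FIR: 5  (via MID)
CEN: 7  (via ELM)
TOR: 7  (via ELM)
PIN: 8  (via TOR)
QRY: 8  (via TOR)
KEW: 10  (via TOR)
DOK: 12  (via CEN)
IVY: 18  (via KEW)
Shortest route: ELM–TOR–KEW–IVY = 18 min.

18 min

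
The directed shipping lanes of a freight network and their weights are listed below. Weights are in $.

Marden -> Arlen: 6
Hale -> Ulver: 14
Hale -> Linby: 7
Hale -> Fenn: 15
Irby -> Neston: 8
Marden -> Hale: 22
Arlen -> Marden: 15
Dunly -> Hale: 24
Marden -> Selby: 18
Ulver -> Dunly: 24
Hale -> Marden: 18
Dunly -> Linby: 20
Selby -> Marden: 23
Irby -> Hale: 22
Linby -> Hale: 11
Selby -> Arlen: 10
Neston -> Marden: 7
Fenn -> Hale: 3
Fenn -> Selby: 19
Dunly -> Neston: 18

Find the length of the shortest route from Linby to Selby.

$45

Compare a few routes:
Linby–Hale–Fenn–Selby: 11+15+19 = 45
Linby–Hale–Marden–Selby: 11+18+18 = 47
The minimum is $45 via Linby–Hale–Fenn–Selby.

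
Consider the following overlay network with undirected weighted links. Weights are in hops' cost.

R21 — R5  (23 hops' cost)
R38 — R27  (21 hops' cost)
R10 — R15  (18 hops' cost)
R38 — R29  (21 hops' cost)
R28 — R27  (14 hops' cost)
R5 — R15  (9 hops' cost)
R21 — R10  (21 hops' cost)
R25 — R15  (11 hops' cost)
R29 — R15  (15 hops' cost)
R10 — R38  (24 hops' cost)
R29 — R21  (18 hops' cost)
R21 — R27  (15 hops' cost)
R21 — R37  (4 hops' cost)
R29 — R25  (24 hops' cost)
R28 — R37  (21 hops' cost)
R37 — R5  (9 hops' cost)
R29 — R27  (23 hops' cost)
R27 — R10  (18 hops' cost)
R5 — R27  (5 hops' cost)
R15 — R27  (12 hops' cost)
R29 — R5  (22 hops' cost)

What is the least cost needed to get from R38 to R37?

35 hops' cost

Candidate routes:
R38–R27–R5–R37: 21+5+9 = 35
R38–R27–R21–R37: 21+15+4 = 40
The minimum is 35 hops' cost via R38–R27–R5–R37.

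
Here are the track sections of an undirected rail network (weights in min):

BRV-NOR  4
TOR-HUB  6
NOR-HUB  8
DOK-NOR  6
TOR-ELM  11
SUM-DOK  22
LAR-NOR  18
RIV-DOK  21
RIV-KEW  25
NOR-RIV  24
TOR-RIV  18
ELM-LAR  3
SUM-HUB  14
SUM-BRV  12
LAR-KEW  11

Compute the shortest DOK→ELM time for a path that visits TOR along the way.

31 min

Shortest DOK→TOR: DOK–NOR–HUB–TOR = 20
Best TOR to ELM: TOR–ELM costing 11
Total via TOR: 20 + 11 = 31 min.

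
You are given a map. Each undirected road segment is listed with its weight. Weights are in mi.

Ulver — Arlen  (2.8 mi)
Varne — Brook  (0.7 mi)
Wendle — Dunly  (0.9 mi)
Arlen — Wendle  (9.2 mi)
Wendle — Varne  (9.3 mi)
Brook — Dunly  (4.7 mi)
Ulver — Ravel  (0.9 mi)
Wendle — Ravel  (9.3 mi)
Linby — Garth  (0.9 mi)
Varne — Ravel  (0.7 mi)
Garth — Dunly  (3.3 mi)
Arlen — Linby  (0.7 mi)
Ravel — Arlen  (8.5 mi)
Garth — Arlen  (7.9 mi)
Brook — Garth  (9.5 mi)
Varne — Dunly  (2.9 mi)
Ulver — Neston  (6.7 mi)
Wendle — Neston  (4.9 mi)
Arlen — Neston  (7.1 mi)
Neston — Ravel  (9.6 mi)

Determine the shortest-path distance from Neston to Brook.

9 mi

Shortest distances from Neston:
Neston: 0
Wendle: 4.9  (via Neston)
Dunly: 5.8  (via Wendle)
Ulver: 6.7  (via Neston)
Arlen: 7.1  (via Neston)
Ravel: 7.6  (via Ulver)
Linby: 7.8  (via Arlen)
Varne: 8.3  (via Ravel)
Garth: 8.7  (via Linby)
Brook: 9  (via Varne)
Shortest route: Neston–Ulver–Ravel–Varne–Brook = 9 mi.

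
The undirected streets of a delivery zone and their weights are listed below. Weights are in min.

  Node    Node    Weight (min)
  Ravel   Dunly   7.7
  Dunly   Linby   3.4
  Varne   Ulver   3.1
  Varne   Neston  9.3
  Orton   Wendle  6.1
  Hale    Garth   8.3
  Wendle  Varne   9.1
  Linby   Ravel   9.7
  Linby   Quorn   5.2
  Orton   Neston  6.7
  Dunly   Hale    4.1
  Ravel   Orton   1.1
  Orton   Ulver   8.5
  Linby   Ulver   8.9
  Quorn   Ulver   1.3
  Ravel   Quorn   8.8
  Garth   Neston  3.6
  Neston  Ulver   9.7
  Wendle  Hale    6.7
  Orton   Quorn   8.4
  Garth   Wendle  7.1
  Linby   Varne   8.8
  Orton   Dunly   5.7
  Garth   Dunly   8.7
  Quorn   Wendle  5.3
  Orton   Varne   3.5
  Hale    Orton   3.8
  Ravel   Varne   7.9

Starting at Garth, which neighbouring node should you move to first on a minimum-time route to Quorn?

Wendle

Enumerating some paths:
Garth → Wendle → Quorn: 7.1+5.3 = 12.4
Garth → Neston → Ulver → Quorn: 3.6+9.7+1.3 = 14.6
Cheapest is Garth → Wendle → Quorn at 12.4 min.
So from Garth the first move is to Wendle.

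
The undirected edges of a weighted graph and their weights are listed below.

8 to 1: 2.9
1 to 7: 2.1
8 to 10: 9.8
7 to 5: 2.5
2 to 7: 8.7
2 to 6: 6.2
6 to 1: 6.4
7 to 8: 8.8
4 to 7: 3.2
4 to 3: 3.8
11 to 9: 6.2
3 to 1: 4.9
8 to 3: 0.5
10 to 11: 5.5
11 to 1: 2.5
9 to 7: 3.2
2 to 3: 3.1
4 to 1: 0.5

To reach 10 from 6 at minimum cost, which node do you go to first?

1

Enumerating some paths:
6 - 2 - 3 - 8 - 10: 6.2+3.1+0.5+9.8 = 19.6
6 - 1 - 11 - 10: 6.4+2.5+5.5 = 14.4
6 - 1 - 8 - 10: 6.4+2.9+9.8 = 19.1
Cheapest is 6 - 1 - 11 - 10 at 14.4.
So from 6 the first move is to 1.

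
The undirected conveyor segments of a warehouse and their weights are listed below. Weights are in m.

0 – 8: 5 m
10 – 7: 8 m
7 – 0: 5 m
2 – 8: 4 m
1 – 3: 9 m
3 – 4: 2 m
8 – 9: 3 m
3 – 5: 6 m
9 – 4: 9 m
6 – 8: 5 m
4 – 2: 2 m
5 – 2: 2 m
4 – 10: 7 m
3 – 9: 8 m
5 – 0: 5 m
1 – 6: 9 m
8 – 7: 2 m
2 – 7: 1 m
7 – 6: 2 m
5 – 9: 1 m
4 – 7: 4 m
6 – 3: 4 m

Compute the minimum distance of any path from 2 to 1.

Candidate routes:
2 - 7 - 4 - 3 - 1: 1+4+2+9 = 16
2 - 7 - 6 - 3 - 1: 1+2+4+9 = 16
2 - 4 - 3 - 1: 2+2+9 = 13
2 - 7 - 6 - 1: 1+2+9 = 12
Cheapest is 2 - 7 - 6 - 1 at 12 m.

12 m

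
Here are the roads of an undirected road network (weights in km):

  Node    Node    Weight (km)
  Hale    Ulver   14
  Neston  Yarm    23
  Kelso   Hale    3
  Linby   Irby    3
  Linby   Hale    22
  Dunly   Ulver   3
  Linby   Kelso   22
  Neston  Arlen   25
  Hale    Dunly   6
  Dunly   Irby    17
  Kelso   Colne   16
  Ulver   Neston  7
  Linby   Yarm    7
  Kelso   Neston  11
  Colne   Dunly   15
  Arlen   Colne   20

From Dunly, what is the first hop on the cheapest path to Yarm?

Irby

Enumerating some paths:
Dunly–Hale–Linby–Yarm: 6+22+7 = 35
Dunly–Irby–Linby–Yarm: 17+3+7 = 27
Dunly–Hale–Kelso–Linby–Yarm: 6+3+22+7 = 38
Dunly–Ulver–Neston–Yarm: 3+7+23 = 33
Cheapest is Dunly–Irby–Linby–Yarm at 27 km.
So from Dunly the first move is to Irby.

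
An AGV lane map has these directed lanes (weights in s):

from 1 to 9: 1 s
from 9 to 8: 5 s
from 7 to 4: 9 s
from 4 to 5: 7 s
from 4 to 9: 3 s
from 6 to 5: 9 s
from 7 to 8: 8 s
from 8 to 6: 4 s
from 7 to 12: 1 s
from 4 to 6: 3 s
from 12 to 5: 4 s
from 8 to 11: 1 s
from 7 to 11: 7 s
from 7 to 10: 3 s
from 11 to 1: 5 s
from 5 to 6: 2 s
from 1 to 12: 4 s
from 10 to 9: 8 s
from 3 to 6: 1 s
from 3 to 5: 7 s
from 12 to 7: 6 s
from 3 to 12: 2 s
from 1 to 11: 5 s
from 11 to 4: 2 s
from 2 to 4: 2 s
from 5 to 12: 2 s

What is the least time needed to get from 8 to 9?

6 s

Settle nodes by increasing distance from 8:
8: 0
11: 1  (via 8)
4: 3  (via 11)
6: 4  (via 8)
1: 6  (via 11)
9: 6  (via 4)
Shortest route: 8 → 11 → 4 → 9 = 6 s.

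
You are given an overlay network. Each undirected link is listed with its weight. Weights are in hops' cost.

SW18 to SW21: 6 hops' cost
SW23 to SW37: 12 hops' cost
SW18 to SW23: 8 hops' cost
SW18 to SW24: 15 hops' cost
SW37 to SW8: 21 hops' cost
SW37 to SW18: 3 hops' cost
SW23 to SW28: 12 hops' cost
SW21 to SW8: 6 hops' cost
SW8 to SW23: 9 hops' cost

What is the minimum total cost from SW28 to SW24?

35 hops' cost

Running Dijkstra from SW28:
SW28: 0
SW23: 12  (via SW28)
SW18: 20  (via SW23)
SW8: 21  (via SW23)
SW37: 23  (via SW18)
SW21: 26  (via SW18)
SW24: 35  (via SW18)
Shortest route: SW28 → SW23 → SW18 → SW24 = 35 hops' cost.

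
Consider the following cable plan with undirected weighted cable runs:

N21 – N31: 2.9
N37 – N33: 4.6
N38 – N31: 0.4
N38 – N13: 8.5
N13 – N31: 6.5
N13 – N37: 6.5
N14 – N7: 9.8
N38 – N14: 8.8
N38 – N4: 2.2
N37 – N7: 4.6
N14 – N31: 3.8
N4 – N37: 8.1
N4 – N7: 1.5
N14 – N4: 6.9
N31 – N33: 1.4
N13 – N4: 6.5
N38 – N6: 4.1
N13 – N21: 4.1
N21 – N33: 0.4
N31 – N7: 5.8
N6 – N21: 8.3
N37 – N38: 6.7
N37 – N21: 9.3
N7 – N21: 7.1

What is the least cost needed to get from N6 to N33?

Running Dijkstra from N6:
N6: 0
N38: 4.1  (via N6)
N31: 4.5  (via N38)
N33: 5.9  (via N31)
Shortest route: N6–N38–N31–N33 = 5.9.

5.9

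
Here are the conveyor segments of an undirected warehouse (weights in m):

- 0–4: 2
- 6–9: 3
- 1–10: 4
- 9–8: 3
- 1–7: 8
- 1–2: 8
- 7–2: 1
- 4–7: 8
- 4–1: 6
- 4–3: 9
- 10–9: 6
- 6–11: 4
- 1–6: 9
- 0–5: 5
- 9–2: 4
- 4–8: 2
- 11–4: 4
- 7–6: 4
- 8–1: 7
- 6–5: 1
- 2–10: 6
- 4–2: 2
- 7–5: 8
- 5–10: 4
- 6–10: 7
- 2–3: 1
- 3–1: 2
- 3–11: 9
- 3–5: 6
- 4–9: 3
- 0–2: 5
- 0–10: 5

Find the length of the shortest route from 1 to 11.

Candidate routes:
1 - 3 - 2 - 4 - 11: 2+1+2+4 = 9
1 - 4 - 11: 6+4 = 10
The minimum is 9 m via 1 - 3 - 2 - 4 - 11.

9 m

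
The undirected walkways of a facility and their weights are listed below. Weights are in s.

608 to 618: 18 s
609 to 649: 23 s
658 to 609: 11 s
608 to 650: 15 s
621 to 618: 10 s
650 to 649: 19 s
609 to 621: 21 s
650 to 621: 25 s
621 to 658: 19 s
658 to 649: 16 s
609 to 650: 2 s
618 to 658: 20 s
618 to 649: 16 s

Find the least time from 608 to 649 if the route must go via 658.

Shortest 608→658: 608–650–609–658 = 28
Best 658 to 649: 658–649 costing 16
Total via 658: 28 + 16 = 44 s.

44 s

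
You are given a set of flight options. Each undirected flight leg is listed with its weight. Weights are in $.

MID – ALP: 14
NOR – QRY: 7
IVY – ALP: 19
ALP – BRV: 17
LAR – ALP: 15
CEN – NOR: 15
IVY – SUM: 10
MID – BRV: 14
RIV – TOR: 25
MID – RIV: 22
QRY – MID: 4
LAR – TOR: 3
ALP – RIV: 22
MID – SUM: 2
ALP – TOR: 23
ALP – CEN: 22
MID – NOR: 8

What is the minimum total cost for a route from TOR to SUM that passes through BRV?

Shortest TOR→BRV: TOR–LAR–ALP–BRV = 35
Best BRV to SUM: BRV–MID–SUM costing 16
Total via BRV: 35 + 16 = $51.

$51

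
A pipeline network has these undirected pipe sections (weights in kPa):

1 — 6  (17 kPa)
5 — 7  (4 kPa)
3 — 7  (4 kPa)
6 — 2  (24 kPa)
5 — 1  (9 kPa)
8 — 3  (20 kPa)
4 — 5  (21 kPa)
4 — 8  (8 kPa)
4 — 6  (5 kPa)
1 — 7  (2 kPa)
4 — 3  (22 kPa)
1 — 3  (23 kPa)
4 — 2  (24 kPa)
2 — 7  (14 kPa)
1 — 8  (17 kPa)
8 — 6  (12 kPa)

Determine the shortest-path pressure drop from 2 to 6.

24 kPa

Settle nodes by increasing distance from 2:
2: 0
7: 14  (via 2)
1: 16  (via 7)
3: 18  (via 7)
5: 18  (via 7)
4: 24  (via 2)
6: 24  (via 2)
Shortest route: 2–6 = 24 kPa.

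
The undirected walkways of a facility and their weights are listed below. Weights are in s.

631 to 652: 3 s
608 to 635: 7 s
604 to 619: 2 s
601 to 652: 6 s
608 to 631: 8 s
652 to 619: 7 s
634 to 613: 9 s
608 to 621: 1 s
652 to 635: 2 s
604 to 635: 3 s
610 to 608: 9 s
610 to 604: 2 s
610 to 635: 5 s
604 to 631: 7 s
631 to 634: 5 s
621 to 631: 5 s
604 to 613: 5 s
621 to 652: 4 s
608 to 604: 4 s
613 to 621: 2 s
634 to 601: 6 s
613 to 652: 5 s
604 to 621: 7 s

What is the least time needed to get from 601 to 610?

Enumerating some paths:
601 → 652 → 635 → 610: 6+2+5 = 13
601 → 652 → 621 → 608 → 604 → 610: 6+4+1+4+2 = 17
601 → 652 → 613 → 604 → 610: 6+5+5+2 = 18
601 → 652 → 619 → 604 → 610: 6+7+2+2 = 17
Cheapest is 601 → 652 → 635 → 610 at 13 s.

13 s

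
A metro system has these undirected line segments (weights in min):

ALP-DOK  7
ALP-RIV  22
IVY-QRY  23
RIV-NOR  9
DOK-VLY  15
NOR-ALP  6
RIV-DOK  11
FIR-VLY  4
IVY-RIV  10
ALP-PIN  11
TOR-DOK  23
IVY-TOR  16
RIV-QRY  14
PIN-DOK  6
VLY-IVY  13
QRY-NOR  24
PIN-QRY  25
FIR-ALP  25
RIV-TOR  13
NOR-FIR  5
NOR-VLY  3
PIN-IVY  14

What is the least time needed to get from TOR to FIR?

27 min

Settle nodes by increasing distance from TOR:
TOR: 0
RIV: 13  (via TOR)
IVY: 16  (via TOR)
NOR: 22  (via RIV)
DOK: 23  (via TOR)
VLY: 25  (via NOR)
QRY: 27  (via RIV)
FIR: 27  (via NOR)
Shortest route: TOR–RIV–NOR–FIR = 27 min.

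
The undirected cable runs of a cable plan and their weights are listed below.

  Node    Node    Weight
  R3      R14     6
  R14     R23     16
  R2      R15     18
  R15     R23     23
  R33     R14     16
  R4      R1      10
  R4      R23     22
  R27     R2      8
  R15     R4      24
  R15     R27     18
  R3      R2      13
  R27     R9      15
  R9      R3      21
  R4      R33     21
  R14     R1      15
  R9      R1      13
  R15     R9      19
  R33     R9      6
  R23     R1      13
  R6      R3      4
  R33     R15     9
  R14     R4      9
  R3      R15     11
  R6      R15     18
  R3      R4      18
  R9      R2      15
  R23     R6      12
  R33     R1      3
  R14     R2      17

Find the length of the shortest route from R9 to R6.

Shortest distances from R9:
R9: 0
R33: 6  (via R9)
R1: 9  (via R33)
R27: 15  (via R9)
R2: 15  (via R9)
R15: 15  (via R33)
R4: 19  (via R1)
R3: 21  (via R9)
R23: 22  (via R1)
R14: 22  (via R33)
R6: 25  (via R3)
Shortest route: R9–R3–R6 = 25.

25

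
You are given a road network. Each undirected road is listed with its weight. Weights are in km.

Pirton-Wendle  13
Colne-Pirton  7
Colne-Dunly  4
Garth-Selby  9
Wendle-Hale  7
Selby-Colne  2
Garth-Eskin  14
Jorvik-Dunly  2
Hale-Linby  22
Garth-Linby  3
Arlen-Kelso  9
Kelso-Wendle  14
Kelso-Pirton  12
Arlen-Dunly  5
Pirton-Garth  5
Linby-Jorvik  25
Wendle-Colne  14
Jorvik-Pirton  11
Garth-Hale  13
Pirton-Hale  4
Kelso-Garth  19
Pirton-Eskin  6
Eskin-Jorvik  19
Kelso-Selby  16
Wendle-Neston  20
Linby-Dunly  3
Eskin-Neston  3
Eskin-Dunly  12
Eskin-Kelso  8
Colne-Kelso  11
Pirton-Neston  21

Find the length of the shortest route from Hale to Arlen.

20 km

Running Dijkstra from Hale:
Hale: 0
Pirton: 4  (via Hale)
Wendle: 7  (via Hale)
Garth: 9  (via Pirton)
Eskin: 10  (via Pirton)
Colne: 11  (via Pirton)
Linby: 12  (via Garth)
Selby: 13  (via Colne)
Neston: 13  (via Eskin)
Dunly: 15  (via Colne)
Jorvik: 15  (via Pirton)
Kelso: 16  (via Pirton)
Arlen: 20  (via Dunly)
Shortest route: Hale–Pirton–Colne–Dunly–Arlen = 20 km.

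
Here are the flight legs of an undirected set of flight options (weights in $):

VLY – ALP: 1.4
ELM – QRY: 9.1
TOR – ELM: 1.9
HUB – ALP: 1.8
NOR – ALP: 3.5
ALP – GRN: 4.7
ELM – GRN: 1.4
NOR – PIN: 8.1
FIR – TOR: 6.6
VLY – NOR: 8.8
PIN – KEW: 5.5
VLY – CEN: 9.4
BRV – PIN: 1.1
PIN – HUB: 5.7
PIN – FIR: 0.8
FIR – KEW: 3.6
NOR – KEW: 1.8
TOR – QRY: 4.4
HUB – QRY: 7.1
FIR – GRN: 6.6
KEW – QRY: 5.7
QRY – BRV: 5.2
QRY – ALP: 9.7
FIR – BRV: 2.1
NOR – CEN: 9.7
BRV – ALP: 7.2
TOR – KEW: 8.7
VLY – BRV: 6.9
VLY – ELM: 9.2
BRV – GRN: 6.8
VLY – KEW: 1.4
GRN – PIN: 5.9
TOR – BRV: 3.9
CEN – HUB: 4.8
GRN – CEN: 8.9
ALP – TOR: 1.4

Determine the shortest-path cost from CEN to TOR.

$8

Enumerating some paths:
CEN - HUB - ALP - TOR: 4.8+1.8+1.4 = 8
CEN - VLY - ALP - TOR: 9.4+1.4+1.4 = 12.2
CEN - GRN - ELM - TOR: 8.9+1.4+1.9 = 12.2
The minimum is $8 via CEN - HUB - ALP - TOR.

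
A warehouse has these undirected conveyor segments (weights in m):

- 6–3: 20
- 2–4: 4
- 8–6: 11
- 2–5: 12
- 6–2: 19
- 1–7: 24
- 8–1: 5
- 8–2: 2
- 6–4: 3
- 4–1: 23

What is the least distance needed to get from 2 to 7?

Candidate routes:
2 - 8 - 1 - 7: 2+5+24 = 31
2 - 4 - 6 - 8 - 1 - 7: 4+3+11+5+24 = 47
The minimum is 31 m via 2 - 8 - 1 - 7.

31 m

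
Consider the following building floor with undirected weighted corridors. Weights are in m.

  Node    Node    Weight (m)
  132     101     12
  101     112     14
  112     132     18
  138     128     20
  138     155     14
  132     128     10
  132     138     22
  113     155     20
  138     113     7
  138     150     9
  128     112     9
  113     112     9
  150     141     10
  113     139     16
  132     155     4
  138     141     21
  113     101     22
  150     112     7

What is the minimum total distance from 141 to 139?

42 m

Enumerating some paths:
141–150–138–155–113–139: 10+9+14+20+16 = 69
141–150–112–113–139: 10+7+9+16 = 42
141–138–113–139: 21+7+16 = 44
141–138–150–112–113–139: 21+9+7+9+16 = 62
Cheapest is 141–150–112–113–139 at 42 m.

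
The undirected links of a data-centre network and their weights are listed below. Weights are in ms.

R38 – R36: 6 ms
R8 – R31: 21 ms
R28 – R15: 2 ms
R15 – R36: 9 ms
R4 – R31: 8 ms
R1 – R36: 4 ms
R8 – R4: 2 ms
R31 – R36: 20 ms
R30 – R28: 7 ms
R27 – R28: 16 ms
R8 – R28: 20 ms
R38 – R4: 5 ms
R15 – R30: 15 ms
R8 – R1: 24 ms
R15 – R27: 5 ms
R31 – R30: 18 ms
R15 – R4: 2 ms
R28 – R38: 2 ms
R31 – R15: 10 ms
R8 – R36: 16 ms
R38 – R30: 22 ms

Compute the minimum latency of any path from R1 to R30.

19 ms

Settle nodes by increasing distance from R1:
R1: 0
R36: 4  (via R1)
R38: 10  (via R36)
R28: 12  (via R38)
R15: 13  (via R36)
R4: 15  (via R38)
R8: 17  (via R4)
R27: 18  (via R15)
R30: 19  (via R28)
Shortest route: R1 → R36 → R38 → R28 → R30 = 19 ms.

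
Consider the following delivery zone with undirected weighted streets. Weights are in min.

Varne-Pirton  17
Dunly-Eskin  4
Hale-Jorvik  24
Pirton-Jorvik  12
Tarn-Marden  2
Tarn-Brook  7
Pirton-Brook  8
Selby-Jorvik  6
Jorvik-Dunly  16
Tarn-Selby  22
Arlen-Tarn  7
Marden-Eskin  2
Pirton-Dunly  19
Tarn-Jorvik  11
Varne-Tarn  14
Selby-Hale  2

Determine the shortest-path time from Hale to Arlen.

Running Dijkstra from Hale:
Hale: 0
Selby: 2  (via Hale)
Jorvik: 8  (via Selby)
Tarn: 19  (via Jorvik)
Pirton: 20  (via Jorvik)
Marden: 21  (via Tarn)
Eskin: 23  (via Marden)
Dunly: 24  (via Jorvik)
Brook: 26  (via Tarn)
Arlen: 26  (via Tarn)
Shortest route: Hale–Selby–Jorvik–Tarn–Arlen = 26 min.

26 min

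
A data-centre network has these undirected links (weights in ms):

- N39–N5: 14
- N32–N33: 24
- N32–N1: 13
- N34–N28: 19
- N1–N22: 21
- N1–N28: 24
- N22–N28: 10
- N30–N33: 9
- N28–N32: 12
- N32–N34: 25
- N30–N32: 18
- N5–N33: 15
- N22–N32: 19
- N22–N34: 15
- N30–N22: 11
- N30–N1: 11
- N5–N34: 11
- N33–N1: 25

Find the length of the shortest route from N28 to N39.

Shortest distances from N28:
N28: 0
N22: 10  (via N28)
N32: 12  (via N28)
N34: 19  (via N28)
N30: 21  (via N22)
N1: 24  (via N28)
N33: 30  (via N30)
N5: 30  (via N34)
N39: 44  (via N5)
Shortest route: N28–N34–N5–N39 = 44 ms.

44 ms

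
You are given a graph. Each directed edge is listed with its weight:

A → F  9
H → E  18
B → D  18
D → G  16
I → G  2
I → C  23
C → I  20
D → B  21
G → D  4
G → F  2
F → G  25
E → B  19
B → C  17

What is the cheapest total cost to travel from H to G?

Candidate routes:
H → E → B → C → I → G: 18+19+17+20+2 = 76
H → E → B → D → G: 18+19+18+16 = 71
The minimum is 71 via H → E → B → D → G.

71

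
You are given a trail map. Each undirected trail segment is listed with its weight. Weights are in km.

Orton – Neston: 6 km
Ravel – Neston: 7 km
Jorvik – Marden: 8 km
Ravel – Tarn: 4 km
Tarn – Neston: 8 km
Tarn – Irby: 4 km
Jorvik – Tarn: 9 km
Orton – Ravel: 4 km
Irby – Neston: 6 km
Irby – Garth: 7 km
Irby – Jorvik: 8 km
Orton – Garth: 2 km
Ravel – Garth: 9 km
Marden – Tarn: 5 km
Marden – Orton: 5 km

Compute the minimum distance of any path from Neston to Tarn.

Shortest distances from Neston:
Neston: 0
Orton: 6  (via Neston)
Irby: 6  (via Neston)
Ravel: 7  (via Neston)
Tarn: 8  (via Neston)
Shortest route: Neston → Tarn = 8 km.

8 km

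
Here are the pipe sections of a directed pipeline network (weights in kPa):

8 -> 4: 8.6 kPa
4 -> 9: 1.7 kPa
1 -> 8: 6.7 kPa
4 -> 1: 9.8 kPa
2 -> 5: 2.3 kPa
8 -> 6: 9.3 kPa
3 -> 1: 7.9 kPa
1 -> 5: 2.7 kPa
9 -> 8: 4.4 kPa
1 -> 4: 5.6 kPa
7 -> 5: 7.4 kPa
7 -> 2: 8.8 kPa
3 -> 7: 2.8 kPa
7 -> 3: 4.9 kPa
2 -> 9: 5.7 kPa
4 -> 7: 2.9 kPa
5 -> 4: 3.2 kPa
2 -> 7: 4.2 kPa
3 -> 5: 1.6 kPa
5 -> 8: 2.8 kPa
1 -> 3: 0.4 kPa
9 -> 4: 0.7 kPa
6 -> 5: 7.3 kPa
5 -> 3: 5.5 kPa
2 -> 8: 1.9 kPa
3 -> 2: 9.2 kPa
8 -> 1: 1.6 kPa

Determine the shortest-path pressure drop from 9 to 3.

6.4 kPa

Settle nodes by increasing distance from 9:
9: 0
4: 0.7  (via 9)
7: 3.6  (via 4)
8: 4.4  (via 9)
1: 6  (via 8)
3: 6.4  (via 1)
Shortest route: 9 → 8 → 1 → 3 = 6.4 kPa.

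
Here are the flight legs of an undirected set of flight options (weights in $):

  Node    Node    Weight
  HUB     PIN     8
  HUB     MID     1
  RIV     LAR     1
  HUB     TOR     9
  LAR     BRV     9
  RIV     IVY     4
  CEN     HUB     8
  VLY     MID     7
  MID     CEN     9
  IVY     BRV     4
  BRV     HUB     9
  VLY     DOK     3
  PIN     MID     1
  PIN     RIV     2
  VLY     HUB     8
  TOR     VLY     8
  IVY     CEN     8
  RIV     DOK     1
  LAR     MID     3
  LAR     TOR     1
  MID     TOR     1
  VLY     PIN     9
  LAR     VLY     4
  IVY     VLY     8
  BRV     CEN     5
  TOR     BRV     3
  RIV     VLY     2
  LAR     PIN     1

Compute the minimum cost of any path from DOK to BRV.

$6

Settle nodes by increasing distance from DOK:
DOK: 0
RIV: 1  (via DOK)
LAR: 2  (via RIV)
VLY: 3  (via DOK)
PIN: 3  (via RIV)
TOR: 3  (via LAR)
MID: 4  (via PIN)
IVY: 5  (via RIV)
HUB: 5  (via MID)
BRV: 6  (via TOR)
Shortest route: DOK → RIV → LAR → TOR → BRV = $6.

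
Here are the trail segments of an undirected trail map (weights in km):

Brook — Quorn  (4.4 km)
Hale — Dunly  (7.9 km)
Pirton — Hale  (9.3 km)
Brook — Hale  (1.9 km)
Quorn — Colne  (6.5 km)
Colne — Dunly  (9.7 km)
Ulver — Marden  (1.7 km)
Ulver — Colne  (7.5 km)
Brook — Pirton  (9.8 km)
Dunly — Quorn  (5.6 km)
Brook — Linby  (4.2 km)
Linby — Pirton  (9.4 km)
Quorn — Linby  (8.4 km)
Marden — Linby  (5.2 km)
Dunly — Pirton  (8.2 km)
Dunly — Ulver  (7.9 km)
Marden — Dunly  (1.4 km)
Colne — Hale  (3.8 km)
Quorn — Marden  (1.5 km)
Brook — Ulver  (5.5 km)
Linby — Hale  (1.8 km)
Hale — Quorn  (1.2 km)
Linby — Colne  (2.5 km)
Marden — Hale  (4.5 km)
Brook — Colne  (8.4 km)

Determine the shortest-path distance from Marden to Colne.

Shortest distances from Marden:
Marden: 0
Dunly: 1.4  (via Marden)
Quorn: 1.5  (via Marden)
Ulver: 1.7  (via Marden)
Hale: 2.7  (via Quorn)
Linby: 4.5  (via Hale)
Brook: 4.6  (via Hale)
Colne: 6.5  (via Hale)
Shortest route: Marden–Quorn–Hale–Colne = 6.5 km.

6.5 km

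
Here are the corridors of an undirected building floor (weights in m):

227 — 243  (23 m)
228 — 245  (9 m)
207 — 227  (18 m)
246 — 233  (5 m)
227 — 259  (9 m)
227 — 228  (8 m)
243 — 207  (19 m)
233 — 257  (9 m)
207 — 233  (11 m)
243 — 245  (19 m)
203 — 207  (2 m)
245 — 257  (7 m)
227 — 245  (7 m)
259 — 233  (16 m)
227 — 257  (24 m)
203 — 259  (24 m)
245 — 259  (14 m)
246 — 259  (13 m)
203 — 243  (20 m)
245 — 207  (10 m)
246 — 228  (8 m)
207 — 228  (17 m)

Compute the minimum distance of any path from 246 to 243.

35 m

Shortest distances from 246:
246: 0
233: 5  (via 246)
228: 8  (via 246)
259: 13  (via 246)
257: 14  (via 233)
207: 16  (via 233)
227: 16  (via 228)
245: 17  (via 228)
203: 18  (via 207)
243: 35  (via 207)
Shortest route: 246–233–207–243 = 35 m.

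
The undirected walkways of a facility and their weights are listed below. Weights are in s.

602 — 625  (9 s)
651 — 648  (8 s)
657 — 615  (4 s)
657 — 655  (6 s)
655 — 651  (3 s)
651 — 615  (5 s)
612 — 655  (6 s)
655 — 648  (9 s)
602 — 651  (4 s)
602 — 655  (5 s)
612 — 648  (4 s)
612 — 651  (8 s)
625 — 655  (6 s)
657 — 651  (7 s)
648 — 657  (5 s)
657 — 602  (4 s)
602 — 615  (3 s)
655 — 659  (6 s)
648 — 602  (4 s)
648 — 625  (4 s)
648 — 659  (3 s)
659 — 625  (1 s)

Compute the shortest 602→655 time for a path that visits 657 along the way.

Best 602 to 657: 602 → 657 costing 4
Shortest 657→655: 657 → 655 = 6
Total via 657: 4 + 6 = 10 s.

10 s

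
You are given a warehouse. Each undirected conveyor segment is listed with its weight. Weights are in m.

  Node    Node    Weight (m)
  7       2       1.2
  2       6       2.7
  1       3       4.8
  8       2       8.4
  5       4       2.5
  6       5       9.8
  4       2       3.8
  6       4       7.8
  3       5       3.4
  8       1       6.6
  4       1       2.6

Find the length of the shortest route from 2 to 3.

9.7 m

Settle nodes by increasing distance from 2:
2: 0
7: 1.2  (via 2)
6: 2.7  (via 2)
4: 3.8  (via 2)
5: 6.3  (via 4)
1: 6.4  (via 4)
8: 8.4  (via 2)
3: 9.7  (via 5)
Shortest route: 2–4–5–3 = 9.7 m.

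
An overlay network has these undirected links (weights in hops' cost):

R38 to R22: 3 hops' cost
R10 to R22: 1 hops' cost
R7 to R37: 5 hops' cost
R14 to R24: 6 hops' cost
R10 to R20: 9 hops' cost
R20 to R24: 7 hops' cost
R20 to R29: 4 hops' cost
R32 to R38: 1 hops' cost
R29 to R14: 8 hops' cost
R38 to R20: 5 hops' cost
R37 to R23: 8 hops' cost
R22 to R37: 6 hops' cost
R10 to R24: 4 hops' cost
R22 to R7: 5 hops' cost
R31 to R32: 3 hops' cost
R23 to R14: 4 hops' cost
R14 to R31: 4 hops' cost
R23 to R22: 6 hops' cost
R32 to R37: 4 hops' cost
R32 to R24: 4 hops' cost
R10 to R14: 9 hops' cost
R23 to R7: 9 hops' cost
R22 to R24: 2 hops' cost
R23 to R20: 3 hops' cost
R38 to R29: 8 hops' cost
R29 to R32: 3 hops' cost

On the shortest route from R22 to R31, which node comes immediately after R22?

R38

Enumerating some paths:
R22 - R24 - R32 - R31: 2+4+3 = 9
R22 - R24 - R14 - R31: 2+6+4 = 12
R22 - R38 - R32 - R31: 3+1+3 = 7
The minimum is 7 hops' cost via R22 - R38 - R32 - R31.
So from R22 the first move is to R38.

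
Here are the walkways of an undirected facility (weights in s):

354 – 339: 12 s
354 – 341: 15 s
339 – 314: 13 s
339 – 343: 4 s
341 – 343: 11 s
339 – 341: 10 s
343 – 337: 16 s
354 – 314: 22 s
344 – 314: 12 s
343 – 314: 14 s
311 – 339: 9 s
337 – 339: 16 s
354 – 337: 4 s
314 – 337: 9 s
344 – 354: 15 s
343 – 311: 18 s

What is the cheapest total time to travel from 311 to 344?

34 s

Shortest distances from 311:
311: 0
339: 9  (via 311)
343: 13  (via 339)
341: 19  (via 339)
354: 21  (via 339)
314: 22  (via 339)
337: 25  (via 339)
344: 34  (via 314)
Shortest route: 311 → 339 → 314 → 344 = 34 s.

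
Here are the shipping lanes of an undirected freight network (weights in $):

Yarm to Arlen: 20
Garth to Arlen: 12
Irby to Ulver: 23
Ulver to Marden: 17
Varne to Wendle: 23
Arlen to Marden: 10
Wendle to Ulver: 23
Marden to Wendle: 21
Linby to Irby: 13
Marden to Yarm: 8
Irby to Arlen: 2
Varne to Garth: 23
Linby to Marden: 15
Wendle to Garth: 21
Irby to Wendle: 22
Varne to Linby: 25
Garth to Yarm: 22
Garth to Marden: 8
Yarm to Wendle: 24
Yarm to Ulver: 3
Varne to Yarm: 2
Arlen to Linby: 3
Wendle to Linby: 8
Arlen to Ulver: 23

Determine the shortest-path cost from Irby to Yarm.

$20

Settle nodes by increasing distance from Irby:
Irby: 0
Arlen: 2  (via Irby)
Linby: 5  (via Arlen)
Marden: 12  (via Arlen)
Wendle: 13  (via Linby)
Garth: 14  (via Arlen)
Yarm: 20  (via Marden)
Shortest route: Irby → Arlen → Marden → Yarm = $20.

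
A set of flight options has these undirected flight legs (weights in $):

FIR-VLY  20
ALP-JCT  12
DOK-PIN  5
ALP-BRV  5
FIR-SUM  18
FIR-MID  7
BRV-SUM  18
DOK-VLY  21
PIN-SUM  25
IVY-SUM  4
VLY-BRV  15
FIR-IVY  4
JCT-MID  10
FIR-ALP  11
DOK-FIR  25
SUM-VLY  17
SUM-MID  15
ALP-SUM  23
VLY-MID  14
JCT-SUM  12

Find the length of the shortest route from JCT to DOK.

Candidate routes:
JCT - MID - VLY - DOK: 10+14+21 = 45
JCT - MID - FIR - DOK: 10+7+25 = 42
JCT - SUM - IVY - FIR - DOK: 12+4+4+25 = 45
The minimum is $42 via JCT - MID - FIR - DOK.

$42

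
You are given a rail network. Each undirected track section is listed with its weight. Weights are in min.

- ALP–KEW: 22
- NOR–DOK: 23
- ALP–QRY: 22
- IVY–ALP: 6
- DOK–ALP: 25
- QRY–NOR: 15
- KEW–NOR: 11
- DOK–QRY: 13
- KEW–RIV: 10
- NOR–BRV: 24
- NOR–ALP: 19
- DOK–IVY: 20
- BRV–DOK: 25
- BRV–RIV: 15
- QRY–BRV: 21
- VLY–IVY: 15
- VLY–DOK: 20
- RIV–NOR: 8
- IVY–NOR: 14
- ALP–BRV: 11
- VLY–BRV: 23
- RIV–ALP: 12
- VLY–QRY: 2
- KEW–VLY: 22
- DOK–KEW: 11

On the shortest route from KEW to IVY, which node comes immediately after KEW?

NOR

Enumerating some paths:
KEW–RIV–ALP–IVY: 10+12+6 = 28
KEW–NOR–IVY: 11+14 = 25
KEW–ALP–IVY: 22+6 = 28
The minimum is 25 min via KEW–NOR–IVY.
So from KEW the first move is to NOR.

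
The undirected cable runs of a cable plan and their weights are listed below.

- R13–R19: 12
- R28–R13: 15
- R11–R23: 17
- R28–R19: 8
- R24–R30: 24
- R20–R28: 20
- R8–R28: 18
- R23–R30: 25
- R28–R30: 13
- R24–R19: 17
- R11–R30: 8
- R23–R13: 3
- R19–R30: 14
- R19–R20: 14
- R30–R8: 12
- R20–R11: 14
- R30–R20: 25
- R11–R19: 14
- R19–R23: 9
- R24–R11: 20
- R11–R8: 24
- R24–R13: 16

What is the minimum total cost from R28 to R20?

Candidate routes:
R28 → R19 → R20: 8+14 = 22
R28 → R20: 20 = 20
R28 → R30 → R11 → R20: 13+8+14 = 35
R28 → R19 → R11 → R20: 8+14+14 = 36
Cheapest is R28 → R20 at 20.

20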